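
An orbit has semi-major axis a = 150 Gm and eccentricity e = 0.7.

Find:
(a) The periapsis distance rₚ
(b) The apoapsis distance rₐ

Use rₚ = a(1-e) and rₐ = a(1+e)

Convert to SI: a = 150 Gm = 1.5e+11 m.
(a) rₚ = a(1 − e) = 1.5e+11 · (1 − 0.7) = 1.5e+11 · 0.3 ≈ 4.5e+10 m = 45 Gm.
(b) rₐ = a(1 + e) = 1.5e+11 · (1 + 0.7) = 1.5e+11 · 1.7 ≈ 2.55e+11 m = 255 Gm.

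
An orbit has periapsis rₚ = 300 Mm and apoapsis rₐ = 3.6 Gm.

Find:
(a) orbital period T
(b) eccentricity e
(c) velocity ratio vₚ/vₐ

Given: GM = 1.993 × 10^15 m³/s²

Convert to SI: rₚ = 300 Mm = 3e+08 m; rₐ = 3.6 Gm = 3.6e+09 m.
(a) With a = (rₚ + rₐ)/2 = 1.95e+09 m, T = 2π √(a³/GM) = 2π √((1.95e+09)³/1.993e+15) s ≈ 1.212e+07 s
(b) e = (rₐ − rₚ)/(rₐ + rₚ) = (3.6e+09 − 3e+08)/(3.6e+09 + 3e+08) ≈ 0.8462
(c) Conservation of angular momentum (rₚvₚ = rₐvₐ) gives vₚ/vₐ = rₐ/rₚ = 3.6e+09/3e+08 ≈ 12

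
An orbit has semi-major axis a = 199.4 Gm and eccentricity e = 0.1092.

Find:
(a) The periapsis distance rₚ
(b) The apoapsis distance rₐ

Convert to SI: a = 199.4 Gm = 1.994e+11 m.
(a) rₚ = a(1 − e) = 1.994e+11 · (1 − 0.1092) = 1.994e+11 · 0.8908 ≈ 1.776e+11 m = 177.6 Gm.
(b) rₐ = a(1 + e) = 1.994e+11 · (1 + 0.1092) = 1.994e+11 · 1.1092 ≈ 2.212e+11 m = 221.2 Gm.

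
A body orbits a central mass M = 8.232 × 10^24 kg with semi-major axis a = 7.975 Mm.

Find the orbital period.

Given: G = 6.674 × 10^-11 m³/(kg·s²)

Convert to SI: a = 7.975 Mm = 7.975e+06 m.
GM = G · M = 6.674e-11 · 8.232e+24 = 5.49404e+14 m³/s².
Kepler's third law: T = 2π √(a³ / GM).
Substituting a = 7.975e+06 m and GM = 5.49404e+14 m³/s²:
T = 2π √((7.975e+06)³ / 5.49404e+14) s
T ≈ 6037 s = 1.677 hours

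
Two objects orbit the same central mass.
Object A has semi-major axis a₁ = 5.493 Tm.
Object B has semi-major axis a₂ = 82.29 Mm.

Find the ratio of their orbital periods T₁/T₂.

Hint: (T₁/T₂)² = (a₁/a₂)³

Convert to SI: a₁ = 5.493 Tm = 5.493e+12 m; a₂ = 82.29 Mm = 8.229e+07 m.
From Kepler's third law, (T₁/T₂)² = (a₁/a₂)³, so T₁/T₂ = (a₁/a₂)^(3/2).
a₁/a₂ = 5.493e+12 / 8.229e+07 = 66751.7.
T₁/T₂ = (66751.7)^(3/2) ≈ 1.725e+07.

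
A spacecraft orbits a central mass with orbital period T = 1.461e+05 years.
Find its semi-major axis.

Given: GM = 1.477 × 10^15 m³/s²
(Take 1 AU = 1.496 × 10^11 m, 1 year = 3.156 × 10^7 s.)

Convert to SI: T = 1.461e+05 years = 4.61092e+12 s.
Invert Kepler's third law: a = (GM · T² / (4π²))^(1/3).
Substituting T = 4.61092e+12 s and GM = 1.477e+15 m³/s²:
a = (1.477e+15 · (4.61092e+12)² / (4π²))^(1/3) m
a ≈ 9.265e+12 m = 61.93 AU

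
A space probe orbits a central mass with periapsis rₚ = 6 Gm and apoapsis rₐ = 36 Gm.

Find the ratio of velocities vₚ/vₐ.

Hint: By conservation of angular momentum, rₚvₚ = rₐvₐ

Convert to SI: rₚ = 6 Gm = 6e+09 m; rₐ = 36 Gm = 3.6e+10 m.
Conservation of angular momentum gives rₚvₚ = rₐvₐ, so vₚ/vₐ = rₐ/rₚ.
vₚ/vₐ = 3.6e+10 / 6e+09 ≈ 6.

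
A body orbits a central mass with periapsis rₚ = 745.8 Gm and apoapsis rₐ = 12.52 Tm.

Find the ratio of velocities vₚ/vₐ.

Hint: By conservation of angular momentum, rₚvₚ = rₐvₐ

Convert to SI: rₚ = 745.8 Gm = 7.458e+11 m; rₐ = 12.52 Tm = 1.252e+13 m.
Conservation of angular momentum gives rₚvₚ = rₐvₐ, so vₚ/vₐ = rₐ/rₚ.
vₚ/vₐ = 1.252e+13 / 7.458e+11 ≈ 16.79.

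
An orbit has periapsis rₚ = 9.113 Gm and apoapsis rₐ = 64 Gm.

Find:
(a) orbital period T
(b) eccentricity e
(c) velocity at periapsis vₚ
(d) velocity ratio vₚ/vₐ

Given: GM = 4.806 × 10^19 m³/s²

Convert to SI: rₚ = 9.113 Gm = 9.113e+09 m; rₐ = 64 Gm = 6.4e+10 m.
(a) With a = (rₚ + rₐ)/2 = 3.65565e+10 m, T = 2π √(a³/GM) = 2π √((3.65565e+10)³/4.806e+19) s ≈ 6.335e+06 s
(b) e = (rₐ − rₚ)/(rₐ + rₚ) = (6.4e+10 − 9.113e+09)/(6.4e+10 + 9.113e+09) ≈ 0.7507
(c) With a = (rₚ + rₐ)/2 = 3.65565e+10 m, vₚ = √(GM (2/rₚ − 1/a)) = √(4.806e+19 · (2/9.113e+09 − 1/3.65565e+10)) m/s ≈ 9.609e+04 m/s
(d) Conservation of angular momentum (rₚvₚ = rₐvₐ) gives vₚ/vₐ = rₐ/rₚ = 6.4e+10/9.113e+09 ≈ 7.023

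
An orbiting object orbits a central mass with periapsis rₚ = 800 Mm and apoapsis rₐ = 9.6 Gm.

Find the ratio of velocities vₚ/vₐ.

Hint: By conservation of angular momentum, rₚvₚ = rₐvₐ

Convert to SI: rₚ = 800 Mm = 8e+08 m; rₐ = 9.6 Gm = 9.6e+09 m.
Conservation of angular momentum gives rₚvₚ = rₐvₐ, so vₚ/vₐ = rₐ/rₚ.
vₚ/vₐ = 9.6e+09 / 8e+08 ≈ 12.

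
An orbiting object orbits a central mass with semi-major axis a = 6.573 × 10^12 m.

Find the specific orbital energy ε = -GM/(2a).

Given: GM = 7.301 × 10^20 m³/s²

ε = −GM / (2a).
ε = −7.301e+20 / (2 · 6.573e+12) J/kg ≈ -5.554e+07 J/kg = -55.54 MJ/kg.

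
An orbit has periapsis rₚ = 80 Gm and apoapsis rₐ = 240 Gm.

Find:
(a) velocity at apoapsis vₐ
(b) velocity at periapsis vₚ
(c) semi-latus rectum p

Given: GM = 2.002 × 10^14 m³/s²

Convert to SI: rₚ = 80 Gm = 8e+10 m; rₐ = 240 Gm = 2.4e+11 m.
(a) With a = (rₚ + rₐ)/2 = 1.6e+11 m, vₐ = √(GM (2/rₐ − 1/a)) = √(2.002e+14 · (2/2.4e+11 − 1/1.6e+11)) m/s ≈ 20.42 m/s
(b) With a = (rₚ + rₐ)/2 = 1.6e+11 m, vₚ = √(GM (2/rₚ − 1/a)) = √(2.002e+14 · (2/8e+10 − 1/1.6e+11)) m/s ≈ 61.27 m/s
(c) From a = (rₚ + rₐ)/2 = 1.6e+11 m and e = (rₐ − rₚ)/(rₐ + rₚ) = 0.5, p = a(1 − e²) = 1.6e+11 · (1 − (0.5)²) ≈ 1.2e+11 m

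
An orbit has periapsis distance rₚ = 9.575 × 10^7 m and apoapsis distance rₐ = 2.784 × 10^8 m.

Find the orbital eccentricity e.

e = (rₐ − rₚ) / (rₐ + rₚ).
e = (2.784e+08 − 9.575e+07) / (2.784e+08 + 9.575e+07) = 1.8265e+08 / 3.7415e+08 ≈ 0.4882.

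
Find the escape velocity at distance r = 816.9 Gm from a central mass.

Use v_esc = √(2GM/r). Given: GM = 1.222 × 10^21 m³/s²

Convert to SI: r = 816.9 Gm = 8.169e+11 m.
Escape velocity comes from setting total energy to zero: ½v² − GM/r = 0 ⇒ v_esc = √(2GM / r).
v_esc = √(2 · 1.222e+21 / 8.169e+11) m/s ≈ 5.47e+04 m/s = 54.7 km/s.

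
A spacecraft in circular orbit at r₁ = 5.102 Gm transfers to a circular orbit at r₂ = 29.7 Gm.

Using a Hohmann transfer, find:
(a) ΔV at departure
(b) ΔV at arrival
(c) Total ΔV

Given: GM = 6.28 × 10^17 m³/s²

Convert to SI: r₁ = 5.102 Gm = 5.102e+09 m; r₂ = 29.7 Gm = 2.97e+10 m.
Transfer semi-major axis: a_t = (r₁ + r₂)/2 = (5.102e+09 + 2.97e+10)/2 = 1.7401e+10 m.
Circular speeds: v₁ = √(GM/r₁) = 11094.5 m/s, v₂ = √(GM/r₂) = 4598.35 m/s.
Transfer speeds (vis-viva v² = GM(2/r − 1/a_t)): v₁ᵗ = 14494.4 m/s, v₂ᵗ = 2489.92 m/s.
(a) ΔV₁ = |v₁ᵗ − v₁| ≈ 3400 m/s = 3.4 km/s.
(b) ΔV₂ = |v₂ − v₂ᵗ| ≈ 2108 m/s = 2.108 km/s.
(c) ΔV_total = ΔV₁ + ΔV₂ ≈ 5508 m/s = 5.508 km/s.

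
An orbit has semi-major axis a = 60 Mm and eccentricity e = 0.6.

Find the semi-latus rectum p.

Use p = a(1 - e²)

Convert to SI: a = 60 Mm = 6e+07 m.
p = a (1 − e²).
p = 6e+07 · (1 − (0.6)²) = 6e+07 · 0.64 ≈ 3.84e+07 m = 38.4 Mm.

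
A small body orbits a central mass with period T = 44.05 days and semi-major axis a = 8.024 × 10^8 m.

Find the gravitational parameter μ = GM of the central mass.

Convert to SI: T = 44.05 days = 3.80592e+06 s.
GM = 4π² · a³ / T².
GM = 4π² · (8.024e+08)³ / (3.80592e+06)² m³/s² ≈ 1.408e+15 m³/s² = 1.408 × 10^15 m³/s².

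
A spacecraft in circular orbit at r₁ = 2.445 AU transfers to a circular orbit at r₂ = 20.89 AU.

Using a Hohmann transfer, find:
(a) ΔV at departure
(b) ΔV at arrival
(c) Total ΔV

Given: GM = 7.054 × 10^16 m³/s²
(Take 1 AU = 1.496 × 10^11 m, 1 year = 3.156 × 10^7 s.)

Convert to SI: r₁ = 2.445 AU = 3.65772e+11 m; r₂ = 20.89 AU = 3.12514e+12 m.
Transfer semi-major axis: a_t = (r₁ + r₂)/2 = (3.65772e+11 + 3.12514e+12)/2 = 1.74546e+12 m.
Circular speeds: v₁ = √(GM/r₁) = 439.15 m/s, v₂ = √(GM/r₂) = 150.239 m/s.
Transfer speeds (vis-viva v² = GM(2/r − 1/a_t)): v₁ᵗ = 587.615 m/s, v₂ᵗ = 68.7754 m/s.
(a) ΔV₁ = |v₁ᵗ − v₁| ≈ 148.5 m/s = 0.03132 AU/year.
(b) ΔV₂ = |v₂ − v₂ᵗ| ≈ 81.46 m/s = 0.01719 AU/year.
(c) ΔV_total = ΔV₁ + ΔV₂ ≈ 229.9 m/s = 0.04851 AU/year.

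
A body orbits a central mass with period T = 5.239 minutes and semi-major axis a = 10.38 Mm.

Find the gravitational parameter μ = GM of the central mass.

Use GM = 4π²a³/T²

Convert to SI: T = 5.239 minutes = 314.34 s; a = 10.38 Mm = 1.038e+07 m.
GM = 4π² · a³ / T².
GM = 4π² · (1.038e+07)³ / (314.34)² m³/s² ≈ 4.468e+17 m³/s² = 4.468 × 10^17 m³/s².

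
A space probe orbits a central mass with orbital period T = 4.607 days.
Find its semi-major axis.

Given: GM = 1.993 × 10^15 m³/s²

Convert to SI: T = 4.607 days = 398045 s.
Invert Kepler's third law: a = (GM · T² / (4π²))^(1/3).
Substituting T = 398045 s and GM = 1.993e+15 m³/s²:
a = (1.993e+15 · (398045)² / (4π²))^(1/3) m
a ≈ 2e+08 m = 200 Mm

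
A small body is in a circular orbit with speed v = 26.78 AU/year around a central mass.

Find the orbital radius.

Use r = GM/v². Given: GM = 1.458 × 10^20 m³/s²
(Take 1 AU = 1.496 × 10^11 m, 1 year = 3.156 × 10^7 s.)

Convert to SI: v = 26.78 AU/year = 126942 m/s.
For a circular orbit, v² = GM / r, so r = GM / v².
r = 1.458e+20 / (126942)² m ≈ 9.048e+09 m = 0.06048 AU.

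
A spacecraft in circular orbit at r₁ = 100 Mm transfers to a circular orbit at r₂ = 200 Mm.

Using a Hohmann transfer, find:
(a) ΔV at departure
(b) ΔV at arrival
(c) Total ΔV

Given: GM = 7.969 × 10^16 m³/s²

Convert to SI: r₁ = 100 Mm = 1e+08 m; r₂ = 200 Mm = 2e+08 m.
Transfer semi-major axis: a_t = (r₁ + r₂)/2 = (1e+08 + 2e+08)/2 = 1.5e+08 m.
Circular speeds: v₁ = √(GM/r₁) = 28229.4 m/s, v₂ = √(GM/r₂) = 19961.2 m/s.
Transfer speeds (vis-viva v² = GM(2/r − 1/a_t)): v₁ᵗ = 32596.5 m/s, v₂ᵗ = 16298.3 m/s.
(a) ΔV₁ = |v₁ᵗ − v₁| ≈ 4367 m/s = 4.367 km/s.
(b) ΔV₂ = |v₂ − v₂ᵗ| ≈ 3663 m/s = 3.663 km/s.
(c) ΔV_total = ΔV₁ + ΔV₂ ≈ 8030 m/s = 8.03 km/s.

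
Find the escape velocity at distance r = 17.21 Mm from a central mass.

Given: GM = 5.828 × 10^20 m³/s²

Convert to SI: r = 17.21 Mm = 1.721e+07 m.
Escape velocity comes from setting total energy to zero: ½v² − GM/r = 0 ⇒ v_esc = √(2GM / r).
v_esc = √(2 · 5.828e+20 / 1.721e+07) m/s ≈ 8.23e+06 m/s = 8230 km/s.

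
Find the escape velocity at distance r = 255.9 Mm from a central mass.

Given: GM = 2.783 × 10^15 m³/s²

Convert to SI: r = 255.9 Mm = 2.559e+08 m.
Escape velocity comes from setting total energy to zero: ½v² − GM/r = 0 ⇒ v_esc = √(2GM / r).
v_esc = √(2 · 2.783e+15 / 2.559e+08) m/s ≈ 4664 m/s = 4.664 km/s.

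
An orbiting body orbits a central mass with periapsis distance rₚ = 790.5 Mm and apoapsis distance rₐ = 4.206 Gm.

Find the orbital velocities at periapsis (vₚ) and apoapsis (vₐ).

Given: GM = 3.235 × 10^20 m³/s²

Convert to SI: rₚ = 790.5 Mm = 7.905e+08 m; rₐ = 4.206 Gm = 4.206e+09 m.
Use the vis-viva equation v² = GM(2/r − 1/a) with a = (rₚ + rₐ)/2 = (7.905e+08 + 4.206e+09)/2 = 2.49825e+09 m.
vₚ = √(GM · (2/rₚ − 1/a)) = √(3.235e+20 · (2/7.905e+08 − 1/2.49825e+09)) m/s ≈ 8.3e+05 m/s = 830 km/s.
vₐ = √(GM · (2/rₐ − 1/a)) = √(3.235e+20 · (2/4.206e+09 − 1/2.49825e+09)) m/s ≈ 1.56e+05 m/s = 156 km/s.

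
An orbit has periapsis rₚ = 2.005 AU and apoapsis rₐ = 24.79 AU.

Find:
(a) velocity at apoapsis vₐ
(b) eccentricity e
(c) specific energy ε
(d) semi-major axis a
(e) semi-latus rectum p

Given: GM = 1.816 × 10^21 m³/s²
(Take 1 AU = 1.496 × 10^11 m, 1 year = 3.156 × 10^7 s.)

Convert to SI: rₚ = 2.005 AU = 2.99948e+11 m; rₐ = 24.79 AU = 3.70858e+12 m.
(a) With a = (rₚ + rₐ)/2 = 2.00427e+12 m, vₐ = √(GM (2/rₐ − 1/a)) = √(1.816e+21 · (2/3.70858e+12 − 1/2.00427e+12)) m/s ≈ 8561 m/s
(b) e = (rₐ − rₚ)/(rₐ + rₚ) = (3.70858e+12 − 2.99948e+11)/(3.70858e+12 + 2.99948e+11) ≈ 0.8503
(c) With a = (rₚ + rₐ)/2 = 2.00427e+12 m, ε = −GM/(2a) = −1.816e+21/(2 · 2.00427e+12) J/kg ≈ -4.53e+08 J/kg
(d) a = (rₚ + rₐ)/2 = (2.99948e+11 + 3.70858e+12)/2 ≈ 2.004e+12 m
(e) From a = (rₚ + rₐ)/2 = 2.00427e+12 m and e = (rₐ − rₚ)/(rₐ + rₚ) = 0.850345, p = a(1 − e²) = 2.00427e+12 · (1 − (0.850345)²) ≈ 5.55e+11 m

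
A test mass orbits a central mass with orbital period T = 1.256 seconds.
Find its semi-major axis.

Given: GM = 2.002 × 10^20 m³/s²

Invert Kepler's third law: a = (GM · T² / (4π²))^(1/3).
Substituting T = 1.256 s and GM = 2.002e+20 m³/s²:
a = (2.002e+20 · (1.256)² / (4π²))^(1/3) m
a ≈ 2e+06 m = 2 Mm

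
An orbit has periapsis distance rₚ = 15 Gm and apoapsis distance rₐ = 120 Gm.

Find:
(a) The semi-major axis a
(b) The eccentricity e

Convert to SI: rₚ = 15 Gm = 1.5e+10 m; rₐ = 120 Gm = 1.2e+11 m.
(a) a = (rₚ + rₐ) / 2 = (1.5e+10 + 1.2e+11) / 2 ≈ 6.75e+10 m = 67.5 Gm.
(b) e = (rₐ − rₚ) / (rₐ + rₚ) = (1.2e+11 − 1.5e+10) / (1.2e+11 + 1.5e+10) ≈ 0.7778.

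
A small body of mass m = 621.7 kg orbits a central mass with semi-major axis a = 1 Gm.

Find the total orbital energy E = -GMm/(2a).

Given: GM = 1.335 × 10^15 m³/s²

Convert to SI: a = 1 Gm = 1e+09 m.
E = −GMm / (2a).
E = −1.335e+15 · 621.7 / (2 · 1e+09) J ≈ -4.15e+08 J = -415 MJ.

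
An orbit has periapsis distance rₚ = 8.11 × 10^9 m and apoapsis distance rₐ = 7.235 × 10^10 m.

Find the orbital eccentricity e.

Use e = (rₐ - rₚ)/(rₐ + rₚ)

e = (rₐ − rₚ) / (rₐ + rₚ).
e = (7.235e+10 − 8.11e+09) / (7.235e+10 + 8.11e+09) = 6.424e+10 / 8.046e+10 ≈ 0.7984.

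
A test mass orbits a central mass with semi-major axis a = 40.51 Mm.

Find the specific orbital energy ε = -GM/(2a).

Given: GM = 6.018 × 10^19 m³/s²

Convert to SI: a = 40.51 Mm = 4.051e+07 m.
ε = −GM / (2a).
ε = −6.018e+19 / (2 · 4.051e+07) J/kg ≈ -7.428e+11 J/kg = -742.8 GJ/kg.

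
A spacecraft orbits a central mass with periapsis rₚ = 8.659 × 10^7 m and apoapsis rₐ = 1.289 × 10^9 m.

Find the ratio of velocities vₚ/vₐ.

Conservation of angular momentum gives rₚvₚ = rₐvₐ, so vₚ/vₐ = rₐ/rₚ.
vₚ/vₐ = 1.289e+09 / 8.659e+07 ≈ 14.89.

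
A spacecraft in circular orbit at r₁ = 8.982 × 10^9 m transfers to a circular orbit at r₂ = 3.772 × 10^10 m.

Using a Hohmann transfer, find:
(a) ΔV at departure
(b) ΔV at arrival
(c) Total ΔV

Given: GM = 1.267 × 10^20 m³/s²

Transfer semi-major axis: a_t = (r₁ + r₂)/2 = (8.982e+09 + 3.772e+10)/2 = 2.3351e+10 m.
Circular speeds: v₁ = √(GM/r₁) = 118769 m/s, v₂ = √(GM/r₂) = 57956.5 m/s.
Transfer speeds (vis-viva v² = GM(2/r − 1/a_t)): v₁ᵗ = 150951 m/s, v₂ᵗ = 35944.8 m/s.
(a) ΔV₁ = |v₁ᵗ − v₁| ≈ 3.218e+04 m/s = 32.18 km/s.
(b) ΔV₂ = |v₂ − v₂ᵗ| ≈ 2.201e+04 m/s = 22.01 km/s.
(c) ΔV_total = ΔV₁ + ΔV₂ ≈ 5.419e+04 m/s = 54.19 km/s.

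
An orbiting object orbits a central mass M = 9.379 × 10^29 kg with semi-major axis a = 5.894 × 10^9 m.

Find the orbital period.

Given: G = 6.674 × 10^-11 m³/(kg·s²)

GM = G · M = 6.674e-11 · 9.379e+29 = 6.25954e+19 m³/s².
Kepler's third law: T = 2π √(a³ / GM).
Substituting a = 5.894e+09 m and GM = 6.25954e+19 m³/s²:
T = 2π √((5.894e+09)³ / 6.25954e+19) s
T ≈ 3.594e+05 s = 4.159 days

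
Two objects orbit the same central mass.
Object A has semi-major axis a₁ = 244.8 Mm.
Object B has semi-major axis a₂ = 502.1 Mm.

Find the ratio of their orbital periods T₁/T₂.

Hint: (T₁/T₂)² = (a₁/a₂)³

Convert to SI: a₁ = 244.8 Mm = 2.448e+08 m; a₂ = 502.1 Mm = 5.021e+08 m.
From Kepler's third law, (T₁/T₂)² = (a₁/a₂)³, so T₁/T₂ = (a₁/a₂)^(3/2).
a₁/a₂ = 2.448e+08 / 5.021e+08 = 0.487552.
T₁/T₂ = (0.487552)^(3/2) ≈ 0.3404.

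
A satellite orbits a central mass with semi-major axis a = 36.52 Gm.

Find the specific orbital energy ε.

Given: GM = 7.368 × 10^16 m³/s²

Convert to SI: a = 36.52 Gm = 3.652e+10 m.
ε = −GM / (2a).
ε = −7.368e+16 / (2 · 3.652e+10) J/kg ≈ -1.009e+06 J/kg = -1.009 MJ/kg.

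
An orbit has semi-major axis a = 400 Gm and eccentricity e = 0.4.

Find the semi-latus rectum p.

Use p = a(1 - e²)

Convert to SI: a = 400 Gm = 4e+11 m.
p = a (1 − e²).
p = 4e+11 · (1 − (0.4)²) = 4e+11 · 0.84 ≈ 3.36e+11 m = 336 Gm.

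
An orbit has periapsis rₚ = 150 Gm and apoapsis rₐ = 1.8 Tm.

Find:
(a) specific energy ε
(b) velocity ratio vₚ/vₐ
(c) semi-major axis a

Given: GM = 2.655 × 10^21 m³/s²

Convert to SI: rₚ = 150 Gm = 1.5e+11 m; rₐ = 1.8 Tm = 1.8e+12 m.
(a) With a = (rₚ + rₐ)/2 = 9.75e+11 m, ε = −GM/(2a) = −2.655e+21/(2 · 9.75e+11) J/kg ≈ -1.362e+09 J/kg
(b) Conservation of angular momentum (rₚvₚ = rₐvₐ) gives vₚ/vₐ = rₐ/rₚ = 1.8e+12/1.5e+11 ≈ 12
(c) a = (rₚ + rₐ)/2 = (1.5e+11 + 1.8e+12)/2 ≈ 9.75e+11 m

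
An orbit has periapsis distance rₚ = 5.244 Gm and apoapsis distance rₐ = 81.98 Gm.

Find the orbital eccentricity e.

Convert to SI: rₚ = 5.244 Gm = 5.244e+09 m; rₐ = 81.98 Gm = 8.198e+10 m.
e = (rₐ − rₚ) / (rₐ + rₚ).
e = (8.198e+10 − 5.244e+09) / (8.198e+10 + 5.244e+09) = 7.6736e+10 / 8.7224e+10 ≈ 0.8798.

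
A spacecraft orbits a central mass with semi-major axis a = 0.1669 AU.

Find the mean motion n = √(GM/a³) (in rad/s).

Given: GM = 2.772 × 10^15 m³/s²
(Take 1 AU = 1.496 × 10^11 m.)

Convert to SI: a = 0.1669 AU = 2.49682e+10 m.
n = √(GM / a³).
n = √(2.772e+15 / (2.49682e+10)³) rad/s ≈ 1.334e-08 rad/s.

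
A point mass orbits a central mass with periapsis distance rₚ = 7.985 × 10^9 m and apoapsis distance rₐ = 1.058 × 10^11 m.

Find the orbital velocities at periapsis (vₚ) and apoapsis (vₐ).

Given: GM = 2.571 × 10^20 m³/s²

Use the vis-viva equation v² = GM(2/r − 1/a) with a = (rₚ + rₐ)/2 = (7.985e+09 + 1.058e+11)/2 = 5.68925e+10 m.
vₚ = √(GM · (2/rₚ − 1/a)) = √(2.571e+20 · (2/7.985e+09 − 1/5.68925e+10)) m/s ≈ 2.447e+05 m/s = 244.7 km/s.
vₐ = √(GM · (2/rₐ − 1/a)) = √(2.571e+20 · (2/1.058e+11 − 1/5.68925e+10)) m/s ≈ 1.847e+04 m/s = 18.47 km/s.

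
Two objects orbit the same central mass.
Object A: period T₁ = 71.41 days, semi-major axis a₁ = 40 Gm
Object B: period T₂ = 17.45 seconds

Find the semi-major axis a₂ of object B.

Convert to SI: T₁ = 71.41 days = 6.16982e+06 s; a₁ = 40 Gm = 4e+10 m.
Kepler's third law: (T₁/T₂)² = (a₁/a₂)³ ⇒ a₂ = a₁ · (T₂/T₁)^(2/3).
T₂/T₁ = 17.45 / 6.16982e+06 = 2.82828e-06.
a₂ = 4e+10 · (2.82828e-06)^(2/3) m ≈ 8e+06 m = 8 Mm.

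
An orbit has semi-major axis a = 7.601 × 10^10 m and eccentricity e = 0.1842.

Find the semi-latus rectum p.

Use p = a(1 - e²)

p = a (1 − e²).
p = 7.601e+10 · (1 − (0.1842)²) = 7.601e+10 · 0.96607 ≈ 7.343e+10 m = 7.343 × 10^10 m.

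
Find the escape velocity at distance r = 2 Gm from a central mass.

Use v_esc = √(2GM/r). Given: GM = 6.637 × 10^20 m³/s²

Convert to SI: r = 2 Gm = 2e+09 m.
Escape velocity comes from setting total energy to zero: ½v² − GM/r = 0 ⇒ v_esc = √(2GM / r).
v_esc = √(2 · 6.637e+20 / 2e+09) m/s ≈ 8.147e+05 m/s = 814.7 km/s.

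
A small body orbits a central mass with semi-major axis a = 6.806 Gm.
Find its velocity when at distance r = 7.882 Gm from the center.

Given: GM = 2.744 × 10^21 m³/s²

Convert to SI: a = 6.806 Gm = 6.806e+09 m; r = 7.882 Gm = 7.882e+09 m.
Vis-viva: v = √(GM · (2/r − 1/a)).
2/r − 1/a = 2/7.882e+09 − 1/6.806e+09 = 1.06814e-10 m⁻¹.
v = √(2.744e+21 · 1.06814e-10) m/s ≈ 5.414e+05 m/s = 541.4 km/s.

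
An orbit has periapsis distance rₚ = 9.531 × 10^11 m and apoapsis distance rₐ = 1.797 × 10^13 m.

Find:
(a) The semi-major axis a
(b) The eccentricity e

(a) a = (rₚ + rₐ) / 2 = (9.531e+11 + 1.797e+13) / 2 ≈ 9.462e+12 m = 9.462 × 10^12 m.
(b) e = (rₐ − rₚ) / (rₐ + rₚ) = (1.797e+13 − 9.531e+11) / (1.797e+13 + 9.531e+11) ≈ 0.8993.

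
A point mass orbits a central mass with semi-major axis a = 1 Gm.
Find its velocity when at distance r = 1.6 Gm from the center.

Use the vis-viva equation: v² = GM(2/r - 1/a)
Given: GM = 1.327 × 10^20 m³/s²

Convert to SI: a = 1 Gm = 1e+09 m; r = 1.6 Gm = 1.6e+09 m.
Vis-viva: v = √(GM · (2/r − 1/a)).
2/r − 1/a = 2/1.6e+09 − 1/1e+09 = 2.5e-10 m⁻¹.
v = √(1.327e+20 · 2.5e-10) m/s ≈ 1.821e+05 m/s = 182.1 km/s.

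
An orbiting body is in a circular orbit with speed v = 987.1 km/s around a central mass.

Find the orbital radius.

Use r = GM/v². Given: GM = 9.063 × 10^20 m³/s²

Convert to SI: v = 987.1 km/s = 987100 m/s.
For a circular orbit, v² = GM / r, so r = GM / v².
r = 9.063e+20 / (987100)² m ≈ 9.301e+08 m = 930.1 Mm.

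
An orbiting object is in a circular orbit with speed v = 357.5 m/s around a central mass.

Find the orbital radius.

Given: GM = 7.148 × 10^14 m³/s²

For a circular orbit, v² = GM / r, so r = GM / v².
r = 7.148e+14 / (357.5)² m ≈ 5.593e+09 m = 5.593 × 10^9 m.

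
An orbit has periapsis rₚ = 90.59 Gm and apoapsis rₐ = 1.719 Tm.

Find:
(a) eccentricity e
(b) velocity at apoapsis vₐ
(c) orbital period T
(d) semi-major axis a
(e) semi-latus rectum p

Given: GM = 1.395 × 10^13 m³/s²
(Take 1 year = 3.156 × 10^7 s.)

Convert to SI: rₚ = 90.59 Gm = 9.059e+10 m; rₐ = 1.719 Tm = 1.719e+12 m.
(a) e = (rₐ − rₚ)/(rₐ + rₚ) = (1.719e+12 − 9.059e+10)/(1.719e+12 + 9.059e+10) ≈ 0.8999
(b) With a = (rₚ + rₐ)/2 = 9.04795e+11 m, vₐ = √(GM (2/rₐ − 1/a)) = √(1.395e+13 · (2/1.719e+12 − 1/9.04795e+11)) m/s ≈ 0.9014 m/s
(c) With a = (rₚ + rₐ)/2 = 9.04795e+11 m, T = 2π √(a³/GM) = 2π √((9.04795e+11)³/1.395e+13) s ≈ 1.448e+12 s
(d) a = (rₚ + rₐ)/2 = (9.059e+10 + 1.719e+12)/2 ≈ 9.048e+11 m
(e) From a = (rₚ + rₐ)/2 = 9.04795e+11 m and e = (rₐ − rₚ)/(rₐ + rₚ) = 0.899878, p = a(1 − e²) = 9.04795e+11 · (1 − (0.899878)²) ≈ 1.721e+11 m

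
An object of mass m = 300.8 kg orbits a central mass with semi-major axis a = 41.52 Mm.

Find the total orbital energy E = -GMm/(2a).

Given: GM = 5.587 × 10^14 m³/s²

Convert to SI: a = 41.52 Mm = 4.152e+07 m.
E = −GMm / (2a).
E = −5.587e+14 · 300.8 / (2 · 4.152e+07) J ≈ -2.024e+09 J = -2.024 GJ.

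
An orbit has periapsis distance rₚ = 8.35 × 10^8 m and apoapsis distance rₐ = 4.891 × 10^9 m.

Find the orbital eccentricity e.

e = (rₐ − rₚ) / (rₐ + rₚ).
e = (4.891e+09 − 8.35e+08) / (4.891e+09 + 8.35e+08) = 4.056e+09 / 5.726e+09 ≈ 0.7083.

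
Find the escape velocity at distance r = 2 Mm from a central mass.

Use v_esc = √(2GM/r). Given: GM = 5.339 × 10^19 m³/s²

Convert to SI: r = 2 Mm = 2e+06 m.
Escape velocity comes from setting total energy to zero: ½v² − GM/r = 0 ⇒ v_esc = √(2GM / r).
v_esc = √(2 · 5.339e+19 / 2e+06) m/s ≈ 7.307e+06 m/s = 7307 km/s.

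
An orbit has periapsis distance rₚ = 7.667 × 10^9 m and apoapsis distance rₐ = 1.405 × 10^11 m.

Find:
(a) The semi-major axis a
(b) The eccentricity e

(a) a = (rₚ + rₐ) / 2 = (7.667e+09 + 1.405e+11) / 2 ≈ 7.408e+10 m = 7.408 × 10^10 m.
(b) e = (rₐ − rₚ) / (rₐ + rₚ) = (1.405e+11 − 7.667e+09) / (1.405e+11 + 7.667e+09) ≈ 0.8965.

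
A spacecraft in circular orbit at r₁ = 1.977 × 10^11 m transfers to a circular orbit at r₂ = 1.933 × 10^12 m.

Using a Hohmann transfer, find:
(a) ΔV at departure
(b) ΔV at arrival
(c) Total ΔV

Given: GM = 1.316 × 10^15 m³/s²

Transfer semi-major axis: a_t = (r₁ + r₂)/2 = (1.977e+11 + 1.933e+12)/2 = 1.06535e+12 m.
Circular speeds: v₁ = √(GM/r₁) = 81.5877 m/s, v₂ = √(GM/r₂) = 26.0923 m/s.
Transfer speeds (vis-viva v² = GM(2/r − 1/a_t)): v₁ᵗ = 109.899 m/s, v₂ᵗ = 11.2401 m/s.
(a) ΔV₁ = |v₁ᵗ − v₁| ≈ 28.31 m/s = 28.31 m/s.
(b) ΔV₂ = |v₂ − v₂ᵗ| ≈ 14.85 m/s = 14.85 m/s.
(c) ΔV_total = ΔV₁ + ΔV₂ ≈ 43.16 m/s = 43.16 m/s.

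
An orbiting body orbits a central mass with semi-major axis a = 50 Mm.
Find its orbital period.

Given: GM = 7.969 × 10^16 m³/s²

Convert to SI: a = 50 Mm = 5e+07 m.
Kepler's third law: T = 2π √(a³ / GM).
Substituting a = 5e+07 m and GM = 7.969e+16 m³/s²:
T = 2π √((5e+07)³ / 7.969e+16) s
T ≈ 7869 s = 2.186 hours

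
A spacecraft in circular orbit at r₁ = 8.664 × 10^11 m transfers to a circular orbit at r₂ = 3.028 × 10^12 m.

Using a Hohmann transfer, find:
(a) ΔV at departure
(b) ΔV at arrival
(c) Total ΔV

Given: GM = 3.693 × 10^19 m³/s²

Transfer semi-major axis: a_t = (r₁ + r₂)/2 = (8.664e+11 + 3.028e+12)/2 = 1.9472e+12 m.
Circular speeds: v₁ = √(GM/r₁) = 6528.76 m/s, v₂ = √(GM/r₂) = 3492.3 m/s.
Transfer speeds (vis-viva v² = GM(2/r − 1/a_t)): v₁ᵗ = 8141.47 m/s, v₂ᵗ = 2329.52 m/s.
(a) ΔV₁ = |v₁ᵗ − v₁| ≈ 1613 m/s = 1.613 km/s.
(b) ΔV₂ = |v₂ − v₂ᵗ| ≈ 1163 m/s = 1.163 km/s.
(c) ΔV_total = ΔV₁ + ΔV₂ ≈ 2776 m/s = 2.776 km/s.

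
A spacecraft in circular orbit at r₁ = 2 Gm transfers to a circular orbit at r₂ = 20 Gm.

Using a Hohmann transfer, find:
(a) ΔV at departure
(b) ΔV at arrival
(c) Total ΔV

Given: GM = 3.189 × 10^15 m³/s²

Convert to SI: r₁ = 2 Gm = 2e+09 m; r₂ = 20 Gm = 2e+10 m.
Transfer semi-major axis: a_t = (r₁ + r₂)/2 = (2e+09 + 2e+10)/2 = 1.1e+10 m.
Circular speeds: v₁ = √(GM/r₁) = 1262.74 m/s, v₂ = √(GM/r₂) = 399.312 m/s.
Transfer speeds (vis-viva v² = GM(2/r − 1/a_t)): v₁ᵗ = 1702.67 m/s, v₂ᵗ = 170.267 m/s.
(a) ΔV₁ = |v₁ᵗ − v₁| ≈ 439.9 m/s = 439.9 m/s.
(b) ΔV₂ = |v₂ − v₂ᵗ| ≈ 229 m/s = 229 m/s.
(c) ΔV_total = ΔV₁ + ΔV₂ ≈ 669 m/s = 669 m/s.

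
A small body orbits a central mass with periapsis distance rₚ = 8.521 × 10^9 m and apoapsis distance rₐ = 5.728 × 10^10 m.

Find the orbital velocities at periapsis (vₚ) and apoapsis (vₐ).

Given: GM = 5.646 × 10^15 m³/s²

Use the vis-viva equation v² = GM(2/r − 1/a) with a = (rₚ + rₐ)/2 = (8.521e+09 + 5.728e+10)/2 = 3.29005e+10 m.
vₚ = √(GM · (2/rₚ − 1/a)) = √(5.646e+15 · (2/8.521e+09 − 1/3.29005e+10)) m/s ≈ 1074 m/s = 1.074 km/s.
vₐ = √(GM · (2/rₐ − 1/a)) = √(5.646e+15 · (2/5.728e+10 − 1/3.29005e+10)) m/s ≈ 159.8 m/s = 159.8 m/s.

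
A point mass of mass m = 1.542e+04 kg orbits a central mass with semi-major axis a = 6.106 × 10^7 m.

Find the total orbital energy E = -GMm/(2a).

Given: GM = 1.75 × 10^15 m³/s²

E = −GMm / (2a).
E = −1.75e+15 · 1.542e+04 / (2 · 6.106e+07) J ≈ -2.21e+11 J = -221 GJ.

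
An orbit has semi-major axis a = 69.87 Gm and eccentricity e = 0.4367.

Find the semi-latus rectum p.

Convert to SI: a = 69.87 Gm = 6.987e+10 m.
p = a (1 − e²).
p = 6.987e+10 · (1 − (0.4367)²) = 6.987e+10 · 0.809293 ≈ 5.655e+10 m = 56.55 Gm.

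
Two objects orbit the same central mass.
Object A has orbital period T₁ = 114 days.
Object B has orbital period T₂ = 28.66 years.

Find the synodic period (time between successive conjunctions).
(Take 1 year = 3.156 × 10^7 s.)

Convert to SI: T₁ = 114 days = 9.8496e+06 s; T₂ = 28.66 years = 9.0451e+08 s.
T_syn = |T₁ · T₂ / (T₁ − T₂)|.
T_syn = |9.8496e+06 · 9.0451e+08 / (9.8496e+06 − 9.0451e+08)| s ≈ 9.958e+06 s = 115.3 days.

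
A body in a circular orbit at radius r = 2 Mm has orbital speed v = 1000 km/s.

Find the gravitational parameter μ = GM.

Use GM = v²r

Convert to SI: r = 2 Mm = 2e+06 m; v = 1000 km/s = 1e+06 m/s.
For a circular orbit v² = GM/r, so GM = v² · r.
GM = (1e+06)² · 2e+06 m³/s² ≈ 2e+18 m³/s² = 2 × 10^18 m³/s².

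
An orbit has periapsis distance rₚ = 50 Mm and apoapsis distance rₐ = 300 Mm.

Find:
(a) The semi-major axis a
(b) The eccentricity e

Convert to SI: rₚ = 50 Mm = 5e+07 m; rₐ = 300 Mm = 3e+08 m.
(a) a = (rₚ + rₐ) / 2 = (5e+07 + 3e+08) / 2 ≈ 1.75e+08 m = 175 Mm.
(b) e = (rₐ − rₚ) / (rₐ + rₚ) = (3e+08 − 5e+07) / (3e+08 + 5e+07) ≈ 0.7143.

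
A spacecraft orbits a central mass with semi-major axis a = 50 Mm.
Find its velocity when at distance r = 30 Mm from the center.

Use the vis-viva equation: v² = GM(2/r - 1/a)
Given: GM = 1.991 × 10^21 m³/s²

Convert to SI: a = 50 Mm = 5e+07 m; r = 30 Mm = 3e+07 m.
Vis-viva: v = √(GM · (2/r − 1/a)).
2/r − 1/a = 2/3e+07 − 1/5e+07 = 4.66667e-08 m⁻¹.
v = √(1.991e+21 · 4.66667e-08) m/s ≈ 9.639e+06 m/s = 9639 km/s.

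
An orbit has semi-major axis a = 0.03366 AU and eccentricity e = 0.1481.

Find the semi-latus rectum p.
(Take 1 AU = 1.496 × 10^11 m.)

Convert to SI: a = 0.03366 AU = 5.03554e+09 m.
p = a (1 − e²).
p = 5.03554e+09 · (1 − (0.1481)²) = 5.03554e+09 · 0.978066 ≈ 4.925e+09 m = 0.03292 AU.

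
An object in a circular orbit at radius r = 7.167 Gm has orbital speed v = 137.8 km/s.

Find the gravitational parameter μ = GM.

Convert to SI: r = 7.167 Gm = 7.167e+09 m; v = 137.8 km/s = 137800 m/s.
For a circular orbit v² = GM/r, so GM = v² · r.
GM = (137800)² · 7.167e+09 m³/s² ≈ 1.361e+20 m³/s² = 1.361 × 10^20 m³/s².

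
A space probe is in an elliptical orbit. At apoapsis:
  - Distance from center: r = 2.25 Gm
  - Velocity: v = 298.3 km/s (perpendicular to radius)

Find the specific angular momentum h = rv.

Convert to SI: r = 2.25 Gm = 2.25e+09 m; v = 298.3 km/s = 298300 m/s.
With v perpendicular to r, h = r · v.
h = 2.25e+09 · 298300 m²/s ≈ 6.712e+14 m²/s.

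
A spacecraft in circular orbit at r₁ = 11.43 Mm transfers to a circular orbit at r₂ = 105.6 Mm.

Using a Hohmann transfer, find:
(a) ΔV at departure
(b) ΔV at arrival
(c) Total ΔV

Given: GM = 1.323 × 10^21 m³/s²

Convert to SI: r₁ = 11.43 Mm = 1.143e+07 m; r₂ = 105.6 Mm = 1.056e+08 m.
Transfer semi-major axis: a_t = (r₁ + r₂)/2 = (1.143e+07 + 1.056e+08)/2 = 5.8515e+07 m.
Circular speeds: v₁ = √(GM/r₁) = 1.07586e+07 m/s, v₂ = √(GM/r₂) = 3.53955e+06 m/s.
Transfer speeds (vis-viva v² = GM(2/r − 1/a_t)): v₁ᵗ = 1.44529e+07 m/s, v₂ᵗ = 1.56436e+06 m/s.
(a) ΔV₁ = |v₁ᵗ − v₁| ≈ 3.694e+06 m/s = 3694 km/s.
(b) ΔV₂ = |v₂ − v₂ᵗ| ≈ 1.975e+06 m/s = 1975 km/s.
(c) ΔV_total = ΔV₁ + ΔV₂ ≈ 5.669e+06 m/s = 5669 km/s.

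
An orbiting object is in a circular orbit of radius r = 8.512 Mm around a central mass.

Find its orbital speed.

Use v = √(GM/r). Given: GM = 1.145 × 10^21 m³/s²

Convert to SI: r = 8.512 Mm = 8.512e+06 m.
For a circular orbit, gravity supplies the centripetal force, so v = √(GM / r).
v = √(1.145e+21 / 8.512e+06) m/s ≈ 1.16e+07 m/s = 1.16e+04 km/s.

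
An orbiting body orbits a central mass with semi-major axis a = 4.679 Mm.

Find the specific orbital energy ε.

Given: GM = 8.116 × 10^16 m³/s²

Convert to SI: a = 4.679 Mm = 4.679e+06 m.
ε = −GM / (2a).
ε = −8.116e+16 / (2 · 4.679e+06) J/kg ≈ -8.673e+09 J/kg = -8.673 GJ/kg.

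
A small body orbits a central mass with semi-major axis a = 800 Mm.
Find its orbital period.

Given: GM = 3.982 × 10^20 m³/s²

Convert to SI: a = 800 Mm = 8e+08 m.
Kepler's third law: T = 2π √(a³ / GM).
Substituting a = 8e+08 m and GM = 3.982e+20 m³/s²:
T = 2π √((8e+08)³ / 3.982e+20) s
T ≈ 7125 s = 1.979 hours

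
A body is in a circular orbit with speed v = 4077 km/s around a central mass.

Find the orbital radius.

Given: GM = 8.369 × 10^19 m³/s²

Convert to SI: v = 4077 km/s = 4.077e+06 m/s.
For a circular orbit, v² = GM / r, so r = GM / v².
r = 8.369e+19 / (4.077e+06)² m ≈ 5.035e+06 m = 5.035 Mm.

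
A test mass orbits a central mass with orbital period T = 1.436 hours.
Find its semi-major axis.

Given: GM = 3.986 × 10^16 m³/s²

Convert to SI: T = 1.436 hours = 5169.6 s.
Invert Kepler's third law: a = (GM · T² / (4π²))^(1/3).
Substituting T = 5169.6 s and GM = 3.986e+16 m³/s²:
a = (3.986e+16 · (5169.6)² / (4π²))^(1/3) m
a ≈ 2.999e+07 m = 29.99 Mm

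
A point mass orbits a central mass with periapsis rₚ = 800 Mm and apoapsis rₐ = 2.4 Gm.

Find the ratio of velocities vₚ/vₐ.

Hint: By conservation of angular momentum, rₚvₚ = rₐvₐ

Convert to SI: rₚ = 800 Mm = 8e+08 m; rₐ = 2.4 Gm = 2.4e+09 m.
Conservation of angular momentum gives rₚvₚ = rₐvₐ, so vₚ/vₐ = rₐ/rₚ.
vₚ/vₐ = 2.4e+09 / 8e+08 ≈ 3.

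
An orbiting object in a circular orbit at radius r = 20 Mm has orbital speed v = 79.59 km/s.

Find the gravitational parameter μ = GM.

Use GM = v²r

Convert to SI: r = 20 Mm = 2e+07 m; v = 79.59 km/s = 79590 m/s.
For a circular orbit v² = GM/r, so GM = v² · r.
GM = (79590)² · 2e+07 m³/s² ≈ 1.267e+17 m³/s² = 1.267 × 10^17 m³/s².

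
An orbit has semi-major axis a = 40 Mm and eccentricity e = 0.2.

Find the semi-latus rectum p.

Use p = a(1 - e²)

Convert to SI: a = 40 Mm = 4e+07 m.
p = a (1 − e²).
p = 4e+07 · (1 − (0.2)²) = 4e+07 · 0.96 ≈ 3.84e+07 m = 38.4 Mm.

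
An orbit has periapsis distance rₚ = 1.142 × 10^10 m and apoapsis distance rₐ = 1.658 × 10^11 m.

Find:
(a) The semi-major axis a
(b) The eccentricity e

(a) a = (rₚ + rₐ) / 2 = (1.142e+10 + 1.658e+11) / 2 ≈ 8.861e+10 m = 8.861 × 10^10 m.
(b) e = (rₐ − rₚ) / (rₐ + rₚ) = (1.658e+11 − 1.142e+10) / (1.658e+11 + 1.142e+10) ≈ 0.8711.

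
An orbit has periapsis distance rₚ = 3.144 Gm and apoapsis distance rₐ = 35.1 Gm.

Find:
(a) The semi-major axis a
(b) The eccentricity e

Convert to SI: rₚ = 3.144 Gm = 3.144e+09 m; rₐ = 35.1 Gm = 3.51e+10 m.
(a) a = (rₚ + rₐ) / 2 = (3.144e+09 + 3.51e+10) / 2 ≈ 1.912e+10 m = 19.12 Gm.
(b) e = (rₐ − rₚ) / (rₐ + rₚ) = (3.51e+10 − 3.144e+09) / (3.51e+10 + 3.144e+09) ≈ 0.8356.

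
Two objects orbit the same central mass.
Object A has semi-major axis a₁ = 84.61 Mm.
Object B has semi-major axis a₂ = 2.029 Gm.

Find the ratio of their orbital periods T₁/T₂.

Convert to SI: a₁ = 84.61 Mm = 8.461e+07 m; a₂ = 2.029 Gm = 2.029e+09 m.
From Kepler's third law, (T₁/T₂)² = (a₁/a₂)³, so T₁/T₂ = (a₁/a₂)^(3/2).
a₁/a₂ = 8.461e+07 / 2.029e+09 = 0.0417003.
T₁/T₂ = (0.0417003)^(3/2) ≈ 0.008515.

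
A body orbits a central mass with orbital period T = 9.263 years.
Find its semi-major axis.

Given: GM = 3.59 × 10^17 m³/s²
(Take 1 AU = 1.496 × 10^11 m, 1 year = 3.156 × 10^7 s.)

Convert to SI: T = 9.263 years = 2.9234e+08 s.
Invert Kepler's third law: a = (GM · T² / (4π²))^(1/3).
Substituting T = 2.9234e+08 s and GM = 3.59e+17 m³/s²:
a = (3.59e+17 · (2.9234e+08)² / (4π²))^(1/3) m
a ≈ 9.194e+10 m = 0.6146 AU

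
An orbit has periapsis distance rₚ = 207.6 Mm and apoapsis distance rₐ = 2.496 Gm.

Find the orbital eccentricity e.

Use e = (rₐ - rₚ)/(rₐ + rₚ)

Convert to SI: rₚ = 207.6 Mm = 2.076e+08 m; rₐ = 2.496 Gm = 2.496e+09 m.
e = (rₐ − rₚ) / (rₐ + rₚ).
e = (2.496e+09 − 2.076e+08) / (2.496e+09 + 2.076e+08) = 2.2884e+09 / 2.7036e+09 ≈ 0.8464.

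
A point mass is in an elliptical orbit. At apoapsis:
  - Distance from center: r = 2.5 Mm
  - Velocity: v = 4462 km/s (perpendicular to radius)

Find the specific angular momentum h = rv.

Convert to SI: r = 2.5 Mm = 2.5e+06 m; v = 4462 km/s = 4.462e+06 m/s.
With v perpendicular to r, h = r · v.
h = 2.5e+06 · 4.462e+06 m²/s ≈ 1.116e+13 m²/s.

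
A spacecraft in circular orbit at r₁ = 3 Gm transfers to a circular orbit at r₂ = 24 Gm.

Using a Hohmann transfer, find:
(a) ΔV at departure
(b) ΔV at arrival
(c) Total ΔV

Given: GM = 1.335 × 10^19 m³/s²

Convert to SI: r₁ = 3 Gm = 3e+09 m; r₂ = 24 Gm = 2.4e+10 m.
Transfer semi-major axis: a_t = (r₁ + r₂)/2 = (3e+09 + 2.4e+10)/2 = 1.35e+10 m.
Circular speeds: v₁ = √(GM/r₁) = 66708.3 m/s, v₂ = √(GM/r₂) = 23585 m/s.
Transfer speeds (vis-viva v² = GM(2/r − 1/a_t)): v₁ᵗ = 88944.4 m/s, v₂ᵗ = 11118.1 m/s.
(a) ΔV₁ = |v₁ᵗ − v₁| ≈ 2.224e+04 m/s = 22.24 km/s.
(b) ΔV₂ = |v₂ − v₂ᵗ| ≈ 1.247e+04 m/s = 12.47 km/s.
(c) ΔV_total = ΔV₁ + ΔV₂ ≈ 3.47e+04 m/s = 34.7 km/s.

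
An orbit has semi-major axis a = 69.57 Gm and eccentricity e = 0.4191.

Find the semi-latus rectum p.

Convert to SI: a = 69.57 Gm = 6.957e+10 m.
p = a (1 − e²).
p = 6.957e+10 · (1 − (0.4191)²) = 6.957e+10 · 0.824355 ≈ 5.735e+10 m = 57.35 Gm.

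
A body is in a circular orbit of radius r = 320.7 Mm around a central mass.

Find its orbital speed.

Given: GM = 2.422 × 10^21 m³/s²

Convert to SI: r = 320.7 Mm = 3.207e+08 m.
For a circular orbit, gravity supplies the centripetal force, so v = √(GM / r).
v = √(2.422e+21 / 3.207e+08) m/s ≈ 2.748e+06 m/s = 2748 km/s.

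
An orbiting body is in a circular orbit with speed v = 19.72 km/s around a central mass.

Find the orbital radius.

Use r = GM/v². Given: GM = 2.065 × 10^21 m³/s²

Convert to SI: v = 19.72 km/s = 19720 m/s.
For a circular orbit, v² = GM / r, so r = GM / v².
r = 2.065e+21 / (19720)² m ≈ 5.31e+12 m = 5.31 Tm.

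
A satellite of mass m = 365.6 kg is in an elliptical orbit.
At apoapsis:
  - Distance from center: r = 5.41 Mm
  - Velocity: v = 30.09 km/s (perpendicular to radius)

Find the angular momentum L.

Convert to SI: r = 5.41 Mm = 5.41e+06 m; v = 30.09 km/s = 30090 m/s.
Since v is perpendicular to r, L = m · v · r.
L = 365.6 · 30090 · 5.41e+06 kg·m²/s ≈ 5.951e+13 kg·m²/s.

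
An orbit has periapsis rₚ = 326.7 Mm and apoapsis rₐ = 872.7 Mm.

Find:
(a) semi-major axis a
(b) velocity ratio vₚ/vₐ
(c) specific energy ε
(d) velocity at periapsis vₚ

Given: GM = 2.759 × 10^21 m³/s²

Convert to SI: rₚ = 326.7 Mm = 3.267e+08 m; rₐ = 872.7 Mm = 8.727e+08 m.
(a) a = (rₚ + rₐ)/2 = (3.267e+08 + 8.727e+08)/2 ≈ 5.997e+08 m
(b) Conservation of angular momentum (rₚvₚ = rₐvₐ) gives vₚ/vₐ = rₐ/rₚ = 8.727e+08/3.267e+08 ≈ 2.671
(c) With a = (rₚ + rₐ)/2 = 5.997e+08 m, ε = −GM/(2a) = −2.759e+21/(2 · 5.997e+08) J/kg ≈ -2.3e+12 J/kg
(d) With a = (rₚ + rₐ)/2 = 5.997e+08 m, vₚ = √(GM (2/rₚ − 1/a)) = √(2.759e+21 · (2/3.267e+08 − 1/5.997e+08)) m/s ≈ 3.506e+06 m/s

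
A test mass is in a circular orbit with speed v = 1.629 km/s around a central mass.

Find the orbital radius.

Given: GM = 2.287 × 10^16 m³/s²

Convert to SI: v = 1.629 km/s = 1629 m/s.
For a circular orbit, v² = GM / r, so r = GM / v².
r = 2.287e+16 / (1629)² m ≈ 8.618e+09 m = 8.618 × 10^9 m.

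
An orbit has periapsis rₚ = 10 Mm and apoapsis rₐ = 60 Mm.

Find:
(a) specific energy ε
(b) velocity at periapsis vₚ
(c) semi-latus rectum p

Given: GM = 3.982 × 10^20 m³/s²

Convert to SI: rₚ = 10 Mm = 1e+07 m; rₐ = 60 Mm = 6e+07 m.
(a) With a = (rₚ + rₐ)/2 = 3.5e+07 m, ε = −GM/(2a) = −3.982e+20/(2 · 3.5e+07) J/kg ≈ -5.689e+12 J/kg
(b) With a = (rₚ + rₐ)/2 = 3.5e+07 m, vₚ = √(GM (2/rₚ − 1/a)) = √(3.982e+20 · (2/1e+07 − 1/3.5e+07)) m/s ≈ 8.262e+06 m/s
(c) From a = (rₚ + rₐ)/2 = 3.5e+07 m and e = (rₐ − rₚ)/(rₐ + rₚ) = 0.714286, p = a(1 − e²) = 3.5e+07 · (1 − (0.714286)²) ≈ 1.714e+07 m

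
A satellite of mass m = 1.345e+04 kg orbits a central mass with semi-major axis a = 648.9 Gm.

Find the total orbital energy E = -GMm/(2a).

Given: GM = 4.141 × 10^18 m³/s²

Convert to SI: a = 648.9 Gm = 6.489e+11 m.
E = −GMm / (2a).
E = −4.141e+18 · 1.345e+04 / (2 · 6.489e+11) J ≈ -4.292e+10 J = -42.92 GJ.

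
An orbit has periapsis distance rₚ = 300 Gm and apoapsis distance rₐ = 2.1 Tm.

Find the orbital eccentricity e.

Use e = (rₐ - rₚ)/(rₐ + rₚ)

Convert to SI: rₚ = 300 Gm = 3e+11 m; rₐ = 2.1 Tm = 2.1e+12 m.
e = (rₐ − rₚ) / (rₐ + rₚ).
e = (2.1e+12 − 3e+11) / (2.1e+12 + 3e+11) = 1.8e+12 / 2.4e+12 ≈ 0.75.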